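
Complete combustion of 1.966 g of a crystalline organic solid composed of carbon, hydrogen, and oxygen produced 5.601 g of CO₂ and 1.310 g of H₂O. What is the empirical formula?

C7H8O

mol C = 5.601 g CO₂ ÷ 44.009 g/mol = 0.12727 mol
mol H = 2 × 1.310 g H₂O ÷ 18.015 g/mol = 0.14543 mol
mass O = 1.966 − (1.5286 + 0.14660) = 0.29077 g → mol O = 0.29077 ÷ 15.999 = 0.018174 mol
Divide by the smallest (0.018174 mol): C 7.003, H 8.002, O 1.000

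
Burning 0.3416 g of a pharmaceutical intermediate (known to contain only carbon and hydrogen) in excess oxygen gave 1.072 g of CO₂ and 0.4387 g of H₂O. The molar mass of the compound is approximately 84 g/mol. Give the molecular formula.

C6H12

mol C = 1.072 g CO₂ ÷ 44.009 g/mol = 0.024359 mol
mol H = 2 × 0.4387 g H₂O ÷ 18.015 g/mol = 0.048704 mol
Divide by the smallest (0.024359 mol): C 1.000, H 1.999
Empirical formula: CH2
Empirical-formula mass = 14.03 g/mol; 84 ÷ 14.03 ≈ 6, so the molecular formula is C6H12.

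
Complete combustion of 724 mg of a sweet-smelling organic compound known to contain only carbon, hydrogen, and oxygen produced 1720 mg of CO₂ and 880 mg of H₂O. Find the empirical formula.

C4H10O

mol C = 1.72 g CO₂ ÷ 44.009 g/mol = 0.03908 mol
mol H = 2 × 0.880 g H₂O ÷ 18.015 g/mol = 0.09770 mol
mass O = 0.724 − (0.4694 + 0.09848) = 0.1561 g → mol O = 0.1561 ÷ 15.999 = 0.009757 mol
Divide by the smallest (0.009757 mol): C 4.006, H 10.013, O 1.000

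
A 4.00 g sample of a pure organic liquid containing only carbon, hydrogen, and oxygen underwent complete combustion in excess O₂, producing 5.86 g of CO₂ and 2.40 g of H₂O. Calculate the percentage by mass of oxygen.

53.3%

mol C = 5.86 g CO₂ ÷ 44.009 g/mol = 0.1332 mol
mol H = 2 × 2.40 g H₂O ÷ 18.015 g/mol = 0.2664 mol
mass O = 4.00 − (1.599 + 0.2686) = 2.132 g → mol O = 2.132 ÷ 15.999 = 0.1333 mol
mass % O = 2.132 g ÷ 4.00 g × 100%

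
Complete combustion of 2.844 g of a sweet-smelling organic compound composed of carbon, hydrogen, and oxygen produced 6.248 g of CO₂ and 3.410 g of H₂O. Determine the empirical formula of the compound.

C3H8O

mol C = 6.248 g CO₂ ÷ 44.009 g/mol = 0.14197 mol
mol H = 2 × 3.410 g H₂O ÷ 18.015 g/mol = 0.37857 mol
mass O = 2.844 − (1.7052 + 0.38160) = 0.75718 g → mol O = 0.75718 ÷ 15.999 = 0.047327 mol
Divide by the smallest (0.047327 mol): C 3.000, H 7.999, O 1.000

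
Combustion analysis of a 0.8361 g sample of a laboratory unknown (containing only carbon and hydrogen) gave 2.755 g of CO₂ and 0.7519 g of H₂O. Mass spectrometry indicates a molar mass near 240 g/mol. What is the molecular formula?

C18H24

mol C = 2.755 g CO₂ ÷ 44.009 g/mol = 0.062601 mol
mol H = 2 × 0.7519 g H₂O ÷ 18.015 g/mol = 0.083475 mol
Divide by the smallest (0.062601 mol): C 1.000, H 1.333
Multiplying each by 3 gives whole numbers: C 3.00, H 4.00
Empirical formula: C3H4
Empirical-formula mass = 40.06 g/mol; 240 ÷ 40.06 ≈ 6, so the molecular formula is C18H24.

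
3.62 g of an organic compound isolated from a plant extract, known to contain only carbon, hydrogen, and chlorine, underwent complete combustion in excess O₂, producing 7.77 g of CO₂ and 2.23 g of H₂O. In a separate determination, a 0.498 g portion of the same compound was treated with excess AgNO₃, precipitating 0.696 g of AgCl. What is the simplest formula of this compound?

mol C = 7.77 g CO₂ ÷ 44.009 g/mol = 0.1766 mol
mol H = 2 × 2.23 g H₂O ÷ 18.015 g/mol = 0.2476 mol
From the AgCl data: mol Cl per gram of compound = (0.696 ÷ 143.318) ÷ 0.498 = 0.009752 mol/g, so in the 3.62 g combustion sample mol Cl = 0.03530 mol
Divide by the smallest (0.03530 mol): C 5.001, H 7.013, Cl 1.000

C5H7Cl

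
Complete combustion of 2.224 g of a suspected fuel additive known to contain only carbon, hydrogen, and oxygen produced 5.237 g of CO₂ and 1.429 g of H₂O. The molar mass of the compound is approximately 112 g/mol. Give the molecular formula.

C6H8O2

mol C = 5.237 g CO₂ ÷ 44.009 g/mol = 0.11900 mol
mol H = 2 × 1.429 g H₂O ÷ 18.015 g/mol = 0.15865 mol
mass O = 2.224 − (1.4293 + 0.15991) = 0.63480 g → mol O = 0.63480 ÷ 15.999 = 0.039677 mol
Divide by the smallest (0.039677 mol): C 2.999, H 3.998, O 1.000
Empirical formula: C3H4O
Empirical-formula mass = 56.06 g/mol; 112 ÷ 56.06 ≈ 2, so the molecular formula is C6H8O2.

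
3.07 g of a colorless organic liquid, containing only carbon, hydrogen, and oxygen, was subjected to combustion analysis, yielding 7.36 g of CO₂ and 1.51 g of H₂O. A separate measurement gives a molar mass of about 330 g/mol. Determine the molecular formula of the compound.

mol C = 7.36 g CO₂ ÷ 44.009 g/mol = 0.1672 mol
mol H = 2 × 1.51 g H₂O ÷ 18.015 g/mol = 0.1676 mol
mass O = 3.07 − (2.009 + 0.1690) = 0.8923 g → mol O = 0.8923 ÷ 15.999 = 0.05577 mol
Divide by the smallest (0.05577 mol): C 2.999, H 3.006, O 1.000
Empirical formula: C3H3O
Empirical-formula mass = 55.06 g/mol; 330 ÷ 55.06 ≈ 6, so the molecular formula is C18H18O6.

C18H18O6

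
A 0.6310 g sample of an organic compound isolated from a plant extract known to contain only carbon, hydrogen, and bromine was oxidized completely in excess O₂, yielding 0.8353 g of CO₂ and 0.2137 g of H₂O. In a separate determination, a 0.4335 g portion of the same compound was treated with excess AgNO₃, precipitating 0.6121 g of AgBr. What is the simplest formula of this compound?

mol C = 0.8353 g CO₂ ÷ 44.009 g/mol = 0.018980 mol
mol H = 2 × 0.2137 g H₂O ÷ 18.015 g/mol = 0.023725 mol
From the AgBr data: mol Br per gram of compound = (0.6121 ÷ 187.772) ÷ 0.4335 = 0.0075197 mol/g, so in the 0.6310 g combustion sample mol Br = 0.0047450 mol
Divide by the smallest (0.0047450 mol): C 4.000, H 5.000, Br 1.000

C4H5Br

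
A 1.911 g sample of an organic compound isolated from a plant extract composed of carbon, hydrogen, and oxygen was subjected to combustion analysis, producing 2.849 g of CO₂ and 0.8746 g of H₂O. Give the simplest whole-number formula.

mol C = 2.849 g CO₂ ÷ 44.009 g/mol = 0.064737 mol
mol H = 2 × 0.8746 g H₂O ÷ 18.015 g/mol = 0.097097 mol
mass O = 1.911 − (0.77755 + 0.097874) = 1.0356 g → mol O = 1.0356 ÷ 15.999 = 0.064727 mol
Divide by the smallest (0.064727 mol): C 1.000, H 1.500, O 1.000
Multiplying each by 2 gives whole numbers: C 2.00, H 3.00, O 2.00

C2H3O2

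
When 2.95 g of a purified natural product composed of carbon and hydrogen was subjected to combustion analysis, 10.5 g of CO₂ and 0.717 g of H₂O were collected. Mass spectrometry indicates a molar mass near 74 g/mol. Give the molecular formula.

mol C = 10.5 g CO₂ ÷ 44.009 g/mol = 0.2386 mol
mol H = 2 × 0.717 g H₂O ÷ 18.015 g/mol = 0.07960 mol
Divide by the smallest (0.07960 mol): C 2.997, H 1.000
Empirical formula: C3H
Empirical-formula mass = 37.04 g/mol; 74 ÷ 37.04 ≈ 2, so the molecular formula is C6H2.

C6H2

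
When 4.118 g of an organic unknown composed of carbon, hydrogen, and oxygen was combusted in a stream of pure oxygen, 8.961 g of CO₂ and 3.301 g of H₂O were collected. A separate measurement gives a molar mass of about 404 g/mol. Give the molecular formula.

mol C = 8.961 g CO₂ ÷ 44.009 g/mol = 0.20362 mol
mol H = 2 × 3.301 g H₂O ÷ 18.015 g/mol = 0.36647 mol
mass O = 4.118 − (2.4456 + 0.36940) = 1.3029 g → mol O = 1.3029 ÷ 15.999 = 0.081439 mol
Divide by the smallest (0.081439 mol): C 2.500, H 4.500, O 1.000
Multiplying each by 2 gives whole numbers: C 5.00, H 9.00, O 2.00
Empirical formula: C5H9O2
Empirical-formula mass = 101.12 g/mol; 404 ÷ 101.12 ≈ 4, so the molecular formula is C20H36O8.

C20H36O8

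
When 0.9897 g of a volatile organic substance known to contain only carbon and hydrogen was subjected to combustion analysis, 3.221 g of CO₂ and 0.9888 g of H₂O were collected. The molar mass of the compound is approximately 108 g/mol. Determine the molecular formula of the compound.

C8H12

mol C = 3.221 g CO₂ ÷ 44.009 g/mol = 0.073190 mol
mol H = 2 × 0.9888 g H₂O ÷ 18.015 g/mol = 0.10978 mol
Divide by the smallest (0.073190 mol): C 1.000, H 1.500
Multiplying each by 2 gives whole numbers: C 2.00, H 3.00
Empirical formula: C2H3
Empirical-formula mass = 27.05 g/mol; 108 ÷ 27.05 ≈ 4, so the molecular formula is C8H12.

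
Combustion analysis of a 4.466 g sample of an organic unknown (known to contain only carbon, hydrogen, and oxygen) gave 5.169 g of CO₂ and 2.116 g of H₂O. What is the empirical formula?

mol C = 5.169 g CO₂ ÷ 44.009 g/mol = 0.11745 mol
mol H = 2 × 2.116 g H₂O ÷ 18.015 g/mol = 0.23492 mol
mass O = 4.466 − (1.4107 + 0.23679) = 2.8185 g → mol O = 2.8185 ÷ 15.999 = 0.17617 mol
Divide by the smallest (0.11745 mol): C 1.000, H 2.000, O 1.500
Multiplying each by 2 gives whole numbers: C 2.00, H 4.00, O 3.00

C2H4O3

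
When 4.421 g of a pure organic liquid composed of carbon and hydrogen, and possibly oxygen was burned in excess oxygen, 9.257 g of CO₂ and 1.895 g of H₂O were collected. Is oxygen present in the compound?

yes

mol C = 9.257 g CO₂ ÷ 44.009 g/mol = 0.21034 mol
mol H = 2 × 1.895 g H₂O ÷ 18.015 g/mol = 0.21038 mol
C and H account for only 2.7385 g of the 4.421 g sample; the remaining 1.6825 g must be oxygen.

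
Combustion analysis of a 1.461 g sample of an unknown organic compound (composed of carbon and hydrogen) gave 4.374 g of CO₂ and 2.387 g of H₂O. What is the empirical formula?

mol C = 4.374 g CO₂ ÷ 44.009 g/mol = 0.099389 mol
mol H = 2 × 2.387 g H₂O ÷ 18.015 g/mol = 0.26500 mol
Divide by the smallest (0.099389 mol): C 1.000, H 2.666
Multiplying each by 3 gives whole numbers: C 3.00, H 8.00

C3H8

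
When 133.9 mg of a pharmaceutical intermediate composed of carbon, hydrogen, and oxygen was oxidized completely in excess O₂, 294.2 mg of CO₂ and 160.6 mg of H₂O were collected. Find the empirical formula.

C3H8O

mol C = 0.2942 g CO₂ ÷ 44.009 g/mol = 0.0066850 mol
mol H = 2 × 0.1606 g H₂O ÷ 18.015 g/mol = 0.017830 mol
mass O = 0.1339 − (0.080293 + 0.017972) = 0.035634 g → mol O = 0.035634 ÷ 15.999 = 0.0022273 mol
Divide by the smallest (0.0022273 mol): C 3.001, H 8.005, O 1.000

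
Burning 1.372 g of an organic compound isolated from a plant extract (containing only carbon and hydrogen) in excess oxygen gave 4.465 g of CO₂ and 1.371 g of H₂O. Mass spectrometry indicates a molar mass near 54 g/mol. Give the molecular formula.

C4H6

mol C = 4.465 g CO₂ ÷ 44.009 g/mol = 0.10146 mol
mol H = 2 × 1.371 g H₂O ÷ 18.015 g/mol = 0.15221 mol
Divide by the smallest (0.10146 mol): C 1.000, H 1.500
Multiplying each by 2 gives whole numbers: C 2.00, H 3.00
Empirical formula: C2H3
Empirical-formula mass = 27.05 g/mol; 54 ÷ 27.05 ≈ 2, so the molecular formula is C4H6.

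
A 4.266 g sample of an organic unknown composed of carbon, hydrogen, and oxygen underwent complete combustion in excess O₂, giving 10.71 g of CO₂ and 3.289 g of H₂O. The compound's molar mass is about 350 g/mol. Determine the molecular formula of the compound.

C20H30O5

mol C = 10.71 g CO₂ ÷ 44.009 g/mol = 0.24336 mol
mol H = 2 × 3.289 g H₂O ÷ 18.015 g/mol = 0.36514 mol
mass O = 4.266 − (2.9230 + 0.36806) = 0.97495 g → mol O = 0.97495 ÷ 15.999 = 0.060938 mol
Divide by the smallest (0.060938 mol): C 3.994, H 5.992, O 1.000
Empirical formula: C4H6O
Empirical-formula mass = 70.09 g/mol; 350 ÷ 70.09 ≈ 5, so the molecular formula is C20H30O5.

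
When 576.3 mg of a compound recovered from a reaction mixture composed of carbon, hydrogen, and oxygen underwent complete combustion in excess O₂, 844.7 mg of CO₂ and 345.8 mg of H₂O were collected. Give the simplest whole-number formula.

CH2O

mol C = 0.8447 g CO₂ ÷ 44.009 g/mol = 0.019194 mol
mol H = 2 × 0.3458 g H₂O ÷ 18.015 g/mol = 0.038390 mol
mass O = 0.5763 − (0.23054 + 0.038697) = 0.30707 g → mol O = 0.30707 ÷ 15.999 = 0.019193 mol
Divide by the smallest (0.019193 mol): C 1.000, H 2.000, O 1.000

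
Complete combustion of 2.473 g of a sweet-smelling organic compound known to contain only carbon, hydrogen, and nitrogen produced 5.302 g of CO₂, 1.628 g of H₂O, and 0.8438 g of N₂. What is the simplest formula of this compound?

mol C = 5.302 g CO₂ ÷ 44.009 g/mol = 0.12048 mol
mol H = 2 × 1.628 g H₂O ÷ 18.015 g/mol = 0.18074 mol
mol N = 2 × 0.8438 g N₂ ÷ 28.014 g/mol = 0.060241 mol
Divide by the smallest (0.060241 mol): C 2.000, H 3.000, N 1.000

C2H3N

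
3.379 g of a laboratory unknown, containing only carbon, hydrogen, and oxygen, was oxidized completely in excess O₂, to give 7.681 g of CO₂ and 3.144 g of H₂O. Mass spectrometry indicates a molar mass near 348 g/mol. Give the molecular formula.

C18H36O6

mol C = 7.681 g CO₂ ÷ 44.009 g/mol = 0.17453 mol
mol H = 2 × 3.144 g H₂O ÷ 18.015 g/mol = 0.34904 mol
mass O = 3.379 − (2.0963 + 0.35183) = 0.93086 g → mol O = 0.93086 ÷ 15.999 = 0.058182 mol
Divide by the smallest (0.058182 mol): C 3.000, H 5.999, O 1.000
Empirical formula: C3H6O
Empirical-formula mass = 58.08 g/mol; 348 ÷ 58.08 ≈ 6, so the molecular formula is C18H36O6.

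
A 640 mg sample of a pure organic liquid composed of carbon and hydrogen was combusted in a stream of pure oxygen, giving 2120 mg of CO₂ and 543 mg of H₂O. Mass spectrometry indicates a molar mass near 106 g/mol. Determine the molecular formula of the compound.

C8H10

mol C = 2.12 g CO₂ ÷ 44.009 g/mol = 0.04817 mol
mol H = 2 × 0.543 g H₂O ÷ 18.015 g/mol = 0.06028 mol
Divide by the smallest (0.04817 mol): C 1.000, H 1.251
Multiplying each by 4 gives whole numbers: C 4.00, H 5.01
Empirical formula: C4H5
Empirical-formula mass = 53.08 g/mol; 106 ÷ 53.08 ≈ 2, so the molecular formula is C8H10.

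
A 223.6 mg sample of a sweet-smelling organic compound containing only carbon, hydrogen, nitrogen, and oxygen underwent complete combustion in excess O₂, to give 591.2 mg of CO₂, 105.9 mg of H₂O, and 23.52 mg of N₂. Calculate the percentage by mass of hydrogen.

mol C = 0.5912 g CO₂ ÷ 44.009 g/mol = 0.013434 mol
mol H = 2 × 0.1059 g H₂O ÷ 18.015 g/mol = 0.011757 mol
mol N = 2 × 0.02352 g N₂ ÷ 28.014 g/mol = 0.0016792 mol
mass O = 0.2236 − (0.16135 + 0.011851 + 0.023520) = 0.026878 g → mol O = 0.026878 ÷ 15.999 = 0.0016800 mol
mass % H = 0.011851 g ÷ 0.2236 g × 100%

5.30%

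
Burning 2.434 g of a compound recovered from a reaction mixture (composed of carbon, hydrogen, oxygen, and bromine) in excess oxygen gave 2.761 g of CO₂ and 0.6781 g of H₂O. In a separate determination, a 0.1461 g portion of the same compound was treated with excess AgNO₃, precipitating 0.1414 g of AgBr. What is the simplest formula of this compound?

mol C = 2.761 g CO₂ ÷ 44.009 g/mol = 0.062737 mol
mol H = 2 × 0.6781 g H₂O ÷ 18.015 g/mol = 0.075282 mol
From the AgBr data: mol Br per gram of compound = (0.1414 ÷ 187.772) ÷ 0.1461 = 0.0051543 mol/g, so in the 2.434 g combustion sample mol Br = 0.012546 mol
mass O = 2.434 − (0.75354 + 0.075884 + 1.0024) = 0.60214 g → mol O = 0.60214 ÷ 15.999 = 0.037636 mol
Divide by the smallest (0.012546 mol): C 5.001, H 6.001, Br 1.000, O 3.000

C5H6BrO3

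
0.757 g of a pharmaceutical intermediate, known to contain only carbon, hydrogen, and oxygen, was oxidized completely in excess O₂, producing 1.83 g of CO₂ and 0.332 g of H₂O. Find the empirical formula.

mol C = 1.83 g CO₂ ÷ 44.009 g/mol = 0.04158 mol
mol H = 2 × 0.332 g H₂O ÷ 18.015 g/mol = 0.03686 mol
mass O = 0.757 − (0.4994 + 0.03715) = 0.2204 g → mol O = 0.2204 ÷ 15.999 = 0.01378 mol
Divide by the smallest (0.01378 mol): C 3.018, H 2.676, O 1.000
Multiplying each by 3 gives whole numbers: C 9.06, H 8.03, O 3.00

C9H8O3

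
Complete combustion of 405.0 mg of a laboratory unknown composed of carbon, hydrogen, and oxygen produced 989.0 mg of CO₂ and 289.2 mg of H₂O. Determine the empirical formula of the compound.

mol C = 0.9890 g CO₂ ÷ 44.009 g/mol = 0.022473 mol
mol H = 2 × 0.2892 g H₂O ÷ 18.015 g/mol = 0.032107 mol
mass O = 0.4050 − (0.26992 + 0.032363) = 0.10272 g → mol O = 0.10272 ÷ 15.999 = 0.0064202 mol
Divide by the smallest (0.0064202 mol): C 3.500, H 5.001, O 1.000
Multiplying each by 2 gives whole numbers: C 7.00, H 10.00, O 2.00

C7H10O2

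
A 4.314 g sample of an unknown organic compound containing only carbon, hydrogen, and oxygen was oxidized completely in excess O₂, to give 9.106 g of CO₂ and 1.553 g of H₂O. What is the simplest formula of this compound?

C6H5O3

mol C = 9.106 g CO₂ ÷ 44.009 g/mol = 0.20691 mol
mol H = 2 × 1.553 g H₂O ÷ 18.015 g/mol = 0.17241 mol
mass O = 4.314 − (2.4852 + 0.17379) = 1.6550 g → mol O = 1.6550 ÷ 15.999 = 0.10344 mol
Divide by the smallest (0.10344 mol): C 2.000, H 1.667, O 1.000
Multiplying each by 3 gives whole numbers: C 6.00, H 5.00, O 3.00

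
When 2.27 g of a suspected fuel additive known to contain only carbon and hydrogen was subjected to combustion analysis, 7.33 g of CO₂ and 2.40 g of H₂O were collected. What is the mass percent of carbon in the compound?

mol C = 7.33 g CO₂ ÷ 44.009 g/mol = 0.1666 mol
mol H = 2 × 2.40 g H₂O ÷ 18.015 g/mol = 0.2664 mol
mass % C = 2.001 g ÷ 2.27 g × 100%

88.1%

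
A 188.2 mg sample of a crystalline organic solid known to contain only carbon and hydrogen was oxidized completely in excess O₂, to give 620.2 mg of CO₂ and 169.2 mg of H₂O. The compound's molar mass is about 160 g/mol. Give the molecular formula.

C12H16

mol C = 0.6202 g CO₂ ÷ 44.009 g/mol = 0.014093 mol
mol H = 2 × 0.1692 g H₂O ÷ 18.015 g/mol = 0.018784 mol
Divide by the smallest (0.014093 mol): C 1.000, H 1.333
Multiplying each by 3 gives whole numbers: C 3.00, H 4.00
Empirical formula: C3H4
Empirical-formula mass = 40.06 g/mol; 160 ÷ 40.06 ≈ 4, so the molecular formula is C12H16.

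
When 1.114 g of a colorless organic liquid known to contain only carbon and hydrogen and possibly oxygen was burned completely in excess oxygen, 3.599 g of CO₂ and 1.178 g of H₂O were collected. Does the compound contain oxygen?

no

mol C = 3.599 g CO₂ ÷ 44.009 g/mol = 0.081779 mol
mol H = 2 × 1.178 g H₂O ÷ 18.015 g/mol = 0.13078 mol
C and H together account for 1.1141 g — essentially the entire 1.114 g sample — so the compound contains no oxygen.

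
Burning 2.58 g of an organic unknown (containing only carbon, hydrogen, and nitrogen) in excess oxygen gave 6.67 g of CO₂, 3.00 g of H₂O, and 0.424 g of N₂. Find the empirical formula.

C5H11N

mol C = 6.67 g CO₂ ÷ 44.009 g/mol = 0.1516 mol
mol H = 2 × 3.00 g H₂O ÷ 18.015 g/mol = 0.3331 mol
mol N = 2 × 0.424 g N₂ ÷ 28.014 g/mol = 0.03027 mol
Divide by the smallest (0.03027 mol): C 5.007, H 11.003, N 1.000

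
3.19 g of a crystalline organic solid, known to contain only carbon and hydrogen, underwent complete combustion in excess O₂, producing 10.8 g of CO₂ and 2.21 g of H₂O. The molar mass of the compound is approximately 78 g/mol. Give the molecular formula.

mol C = 10.8 g CO₂ ÷ 44.009 g/mol = 0.2454 mol
mol H = 2 × 2.21 g H₂O ÷ 18.015 g/mol = 0.2454 mol
Divide by the smallest (0.2454 mol): C 1.000, H 1.000
Empirical formula: CH
Empirical-formula mass = 13.02 g/mol; 78 ÷ 13.02 ≈ 6, so the molecular formula is C6H6.

C6H6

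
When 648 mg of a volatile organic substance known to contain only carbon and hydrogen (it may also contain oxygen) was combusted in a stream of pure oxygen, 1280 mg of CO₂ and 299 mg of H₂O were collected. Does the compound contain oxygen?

yes

mol C = 1.28 g CO₂ ÷ 44.009 g/mol = 0.02908 mol
mol H = 2 × 0.299 g H₂O ÷ 18.015 g/mol = 0.03319 mol
C and H account for only 0.3828 g of the 0.648 g sample; the remaining 0.2652 g must be oxygen.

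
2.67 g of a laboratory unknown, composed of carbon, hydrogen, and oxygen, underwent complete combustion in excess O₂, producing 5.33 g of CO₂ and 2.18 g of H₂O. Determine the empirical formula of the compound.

mol C = 5.33 g CO₂ ÷ 44.009 g/mol = 0.1211 mol
mol H = 2 × 2.18 g H₂O ÷ 18.015 g/mol = 0.2420 mol
mass O = 2.67 − (1.455 + 0.2440) = 0.9714 g → mol O = 0.9714 ÷ 15.999 = 0.06071 mol
Divide by the smallest (0.06071 mol): C 1.995, H 3.986, O 1.000

C2H4O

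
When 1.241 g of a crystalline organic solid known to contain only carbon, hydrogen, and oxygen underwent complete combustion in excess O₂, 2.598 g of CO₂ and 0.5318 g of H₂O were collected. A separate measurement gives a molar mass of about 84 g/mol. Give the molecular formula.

C4H4O2

mol C = 2.598 g CO₂ ÷ 44.009 g/mol = 0.059033 mol
mol H = 2 × 0.5318 g H₂O ÷ 18.015 g/mol = 0.059040 mol
mass O = 1.241 − (0.70905 + 0.059512) = 0.47244 g → mol O = 0.47244 ÷ 15.999 = 0.029529 mol
Divide by the smallest (0.029529 mol): C 1.999, H 1.999, O 1.000
Empirical formula: C2H2O
Empirical-formula mass = 42.04 g/mol; 84 ÷ 42.04 ≈ 2, so the molecular formula is C4H4O2.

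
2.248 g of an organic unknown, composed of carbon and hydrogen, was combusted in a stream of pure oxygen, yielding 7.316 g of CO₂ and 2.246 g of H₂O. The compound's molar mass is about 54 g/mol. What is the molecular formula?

C4H6

mol C = 7.316 g CO₂ ÷ 44.009 g/mol = 0.16624 mol
mol H = 2 × 2.246 g H₂O ÷ 18.015 g/mol = 0.24935 mol
Divide by the smallest (0.16624 mol): C 1.000, H 1.500
Multiplying each by 2 gives whole numbers: C 2.00, H 3.00
Empirical formula: C2H3
Empirical-formula mass = 27.05 g/mol; 54 ÷ 27.05 ≈ 2, so the molecular formula is C4H6.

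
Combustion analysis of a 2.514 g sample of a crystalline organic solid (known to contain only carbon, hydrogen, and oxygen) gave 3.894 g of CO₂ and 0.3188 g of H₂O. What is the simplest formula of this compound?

mol C = 3.894 g CO₂ ÷ 44.009 g/mol = 0.088482 mol
mol H = 2 × 0.3188 g H₂O ÷ 18.015 g/mol = 0.035393 mol
mass O = 2.514 − (1.0628 + 0.035676) = 1.4156 g → mol O = 1.4156 ÷ 15.999 = 0.088479 mol
Divide by the smallest (0.035393 mol): C 2.500, H 1.000, O 2.500
Multiplying each by 2 gives whole numbers: C 5.00, H 2.00, O 5.00

C5H2O5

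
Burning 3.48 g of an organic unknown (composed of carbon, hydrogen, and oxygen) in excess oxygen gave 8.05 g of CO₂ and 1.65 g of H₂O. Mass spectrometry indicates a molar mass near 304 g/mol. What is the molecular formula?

mol C = 8.05 g CO₂ ÷ 44.009 g/mol = 0.1829 mol
mol H = 2 × 1.65 g H₂O ÷ 18.015 g/mol = 0.1832 mol
mass O = 3.48 − (2.197 + 0.1846) = 1.098 g → mol O = 1.098 ÷ 15.999 = 0.06865 mol
Divide by the smallest (0.06865 mol): C 2.664, H 2.668, O 1.000
Multiplying each by 3 gives whole numbers: C 7.99, H 8.00, O 3.00
Empirical formula: C8H8O3
Empirical-formula mass = 152.15 g/mol; 304 ÷ 152.15 ≈ 2, so the molecular formula is C16H16O6.

C16H16O6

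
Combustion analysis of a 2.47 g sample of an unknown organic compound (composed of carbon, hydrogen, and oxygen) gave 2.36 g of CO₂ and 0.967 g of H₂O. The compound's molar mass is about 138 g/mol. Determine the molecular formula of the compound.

C3H6O6

mol C = 2.36 g CO₂ ÷ 44.009 g/mol = 0.05363 mol
mol H = 2 × 0.967 g H₂O ÷ 18.015 g/mol = 0.1074 mol
mass O = 2.47 − (0.6441 + 0.1082) = 1.718 g → mol O = 1.718 ÷ 15.999 = 0.1074 mol
Divide by the smallest (0.05363 mol): C 1.000, H 2.002, O 2.002
Empirical formula: CH2O2
Empirical-formula mass = 46.02 g/mol; 138 ÷ 46.02 ≈ 3, so the molecular formula is C3H6O6.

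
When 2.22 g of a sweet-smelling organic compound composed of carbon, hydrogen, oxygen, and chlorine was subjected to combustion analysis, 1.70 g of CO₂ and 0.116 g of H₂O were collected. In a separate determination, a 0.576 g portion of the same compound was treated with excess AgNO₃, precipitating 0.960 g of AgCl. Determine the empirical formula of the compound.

mol C = 1.70 g CO₂ ÷ 44.009 g/mol = 0.03863 mol
mol H = 2 × 0.116 g H₂O ÷ 18.015 g/mol = 0.01288 mol
From the AgCl data: mol Cl per gram of compound = (0.960 ÷ 143.318) ÷ 0.576 = 0.01163 mol/g, so in the 2.22 g combustion sample mol Cl = 0.02582 mol
mass O = 2.22 − (0.4640 + 0.01298 + 0.9152) = 0.8278 g → mol O = 0.8278 ÷ 15.999 = 0.05174 mol
Divide by the smallest (0.01288 mol): C 3.000, H 1.000, Cl 2.005, O 4.018

C3HCl2O4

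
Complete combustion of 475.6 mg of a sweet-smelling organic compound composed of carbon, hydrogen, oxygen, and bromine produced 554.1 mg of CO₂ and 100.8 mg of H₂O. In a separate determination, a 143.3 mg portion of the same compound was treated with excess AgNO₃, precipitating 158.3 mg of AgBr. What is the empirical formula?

C9H8Br2O4

mol C = 0.5541 g CO₂ ÷ 44.009 g/mol = 0.012591 mol
mol H = 2 × 0.1008 g H₂O ÷ 18.015 g/mol = 0.011191 mol
From the AgBr data: mol Br per gram of compound = (0.1583 ÷ 187.772) ÷ 0.1433 = 0.0058831 mol/g, so in the 0.4756 g combustion sample mol Br = 0.0027980 mol
mass O = 0.4756 − (0.15123 + 0.011280 + 0.22357) = 0.089524 g → mol O = 0.089524 ÷ 15.999 = 0.0055956 mol
Divide by the smallest (0.0027980 mol): C 4.500, H 4.000, Br 1.000, O 2.000
Multiplying each by 2 gives whole numbers: C 9.00, H 8.00, Br 2.00, O 4.00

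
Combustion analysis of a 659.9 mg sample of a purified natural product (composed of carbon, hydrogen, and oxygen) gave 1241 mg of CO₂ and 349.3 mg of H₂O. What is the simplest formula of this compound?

mol C = 1.241 g CO₂ ÷ 44.009 g/mol = 0.028199 mol
mol H = 2 × 0.3493 g H₂O ÷ 18.015 g/mol = 0.038779 mol
mass O = 0.6599 − (0.33870 + 0.039089) = 0.28212 g → mol O = 0.28212 ÷ 15.999 = 0.017633 mol
Divide by the smallest (0.017633 mol): C 1.599, H 2.199, O 1.000
Multiplying each by 5 gives whole numbers: C 8.00, H 11.00, O 5.00

C8H11O5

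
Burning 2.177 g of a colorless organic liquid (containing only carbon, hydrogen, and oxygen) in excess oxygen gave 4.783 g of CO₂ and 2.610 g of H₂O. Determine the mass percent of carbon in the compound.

59.96%

mol C = 4.783 g CO₂ ÷ 44.009 g/mol = 0.10868 mol
mol H = 2 × 2.610 g H₂O ÷ 18.015 g/mol = 0.28976 mol
mass O = 2.177 − (1.3054 + 0.29208) = 0.57954 g → mol O = 0.57954 ÷ 15.999 = 0.036224 mol
mass % C = 1.3054 g ÷ 2.177 g × 100%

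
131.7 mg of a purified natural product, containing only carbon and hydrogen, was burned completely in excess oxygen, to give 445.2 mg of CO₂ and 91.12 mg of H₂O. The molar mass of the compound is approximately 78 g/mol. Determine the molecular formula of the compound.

C6H6

mol C = 0.4452 g CO₂ ÷ 44.009 g/mol = 0.010116 mol
mol H = 2 × 0.09112 g H₂O ÷ 18.015 g/mol = 0.010116 mol
Divide by the smallest (0.010116 mol): C 1.000, H 1.000
Empirical formula: CH
Empirical-formula mass = 13.02 g/mol; 78 ÷ 13.02 ≈ 6, so the molecular formula is C6H6.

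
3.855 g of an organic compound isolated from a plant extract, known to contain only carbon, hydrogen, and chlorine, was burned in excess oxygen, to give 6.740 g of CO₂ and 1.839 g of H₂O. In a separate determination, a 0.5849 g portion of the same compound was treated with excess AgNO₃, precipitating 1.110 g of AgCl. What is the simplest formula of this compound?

C3H4Cl

mol C = 6.740 g CO₂ ÷ 44.009 g/mol = 0.15315 mol
mol H = 2 × 1.839 g H₂O ÷ 18.015 g/mol = 0.20416 mol
From the AgCl data: mol Cl per gram of compound = (1.110 ÷ 143.318) ÷ 0.5849 = 0.013242 mol/g, so in the 3.855 g combustion sample mol Cl = 0.051046 mol
Divide by the smallest (0.051046 mol): C 3.000, H 4.000, Cl 1.000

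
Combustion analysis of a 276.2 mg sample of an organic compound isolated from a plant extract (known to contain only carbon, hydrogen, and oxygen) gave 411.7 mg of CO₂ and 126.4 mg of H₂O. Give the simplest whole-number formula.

C2H3O2

mol C = 0.4117 g CO₂ ÷ 44.009 g/mol = 0.0093549 mol
mol H = 2 × 0.1264 g H₂O ÷ 18.015 g/mol = 0.014033 mol
mass O = 0.2762 − (0.11236 + 0.014145) = 0.14969 g → mol O = 0.14969 ÷ 15.999 = 0.0093564 mol
Divide by the smallest (0.0093549 mol): C 1.000, H 1.500, O 1.000
Multiplying each by 2 gives whole numbers: C 2.00, H 3.00, O 2.00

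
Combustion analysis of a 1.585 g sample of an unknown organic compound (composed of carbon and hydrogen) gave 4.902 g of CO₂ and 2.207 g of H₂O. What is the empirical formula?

C5H11

mol C = 4.902 g CO₂ ÷ 44.009 g/mol = 0.11139 mol
mol H = 2 × 2.207 g H₂O ÷ 18.015 g/mol = 0.24502 mol
Divide by the smallest (0.11139 mol): C 1.000, H 2.200
Multiplying each by 5 gives whole numbers: C 5.00, H 11.00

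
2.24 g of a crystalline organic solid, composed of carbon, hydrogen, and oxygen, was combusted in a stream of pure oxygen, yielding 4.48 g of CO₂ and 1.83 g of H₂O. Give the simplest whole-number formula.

mol C = 4.48 g CO₂ ÷ 44.009 g/mol = 0.1018 mol
mol H = 2 × 1.83 g H₂O ÷ 18.015 g/mol = 0.2032 mol
mass O = 2.24 − (1.223 + 0.2048) = 0.8125 g → mol O = 0.8125 ÷ 15.999 = 0.05079 mol
Divide by the smallest (0.05079 mol): C 2.004, H 4.000, O 1.000

C2H4O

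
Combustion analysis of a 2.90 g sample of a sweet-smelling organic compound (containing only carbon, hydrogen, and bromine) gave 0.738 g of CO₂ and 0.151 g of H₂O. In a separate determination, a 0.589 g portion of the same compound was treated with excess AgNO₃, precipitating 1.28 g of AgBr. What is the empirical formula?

CHBr2

mol C = 0.738 g CO₂ ÷ 44.009 g/mol = 0.01677 mol
mol H = 2 × 0.151 g H₂O ÷ 18.015 g/mol = 0.01676 mol
From the AgBr data: mol Br per gram of compound = (1.28 ÷ 187.772) ÷ 0.589 = 0.01157 mol/g, so in the 2.90 g combustion sample mol Br = 0.03356 mol
Divide by the smallest (0.01676 mol): C 1.000, H 1.000, Br 2.002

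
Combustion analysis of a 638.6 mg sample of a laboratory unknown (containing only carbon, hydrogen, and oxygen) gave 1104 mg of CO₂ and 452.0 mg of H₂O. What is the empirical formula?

mol C = 1.104 g CO₂ ÷ 44.009 g/mol = 0.025086 mol
mol H = 2 × 0.4520 g H₂O ÷ 18.015 g/mol = 0.050180 mol
mass O = 0.6386 − (0.30131 + 0.050582) = 0.28671 g → mol O = 0.28671 ÷ 15.999 = 0.017921 mol
Divide by the smallest (0.017921 mol): C 1.400, H 2.800, O 1.000
Multiplying each by 5 gives whole numbers: C 7.00, H 14.00, O 5.00

C7H14O5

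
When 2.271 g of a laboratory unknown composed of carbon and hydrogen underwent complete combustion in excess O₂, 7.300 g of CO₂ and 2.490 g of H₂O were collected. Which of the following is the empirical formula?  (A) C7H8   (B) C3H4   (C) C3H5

(C) C3H5

mol C = 7.300 g CO₂ ÷ 44.009 g/mol = 0.16588 mol
mol H = 2 × 2.490 g H₂O ÷ 18.015 g/mol = 0.27644 mol
Divide by the smallest (0.16588 mol): C 1.000, H 1.667
Multiplying each by 3 gives whole numbers: C 3.00, H 5.00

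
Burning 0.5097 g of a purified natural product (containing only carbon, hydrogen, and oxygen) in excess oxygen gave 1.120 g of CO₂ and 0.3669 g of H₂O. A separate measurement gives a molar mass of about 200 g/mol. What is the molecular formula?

C10H16O4

mol C = 1.120 g CO₂ ÷ 44.009 g/mol = 0.025449 mol
mol H = 2 × 0.3669 g H₂O ÷ 18.015 g/mol = 0.040733 mol
mass O = 0.5097 − (0.30567 + 0.041059) = 0.16297 g → mol O = 0.16297 ÷ 15.999 = 0.010186 mol
Divide by the smallest (0.010186 mol): C 2.498, H 3.999, O 1.000
Multiplying each by 2 gives whole numbers: C 5.00, H 8.00, O 2.00
Empirical formula: C5H8O2
Empirical-formula mass = 100.12 g/mol; 200 ÷ 100.12 ≈ 2, so the molecular formula is C10H16O4.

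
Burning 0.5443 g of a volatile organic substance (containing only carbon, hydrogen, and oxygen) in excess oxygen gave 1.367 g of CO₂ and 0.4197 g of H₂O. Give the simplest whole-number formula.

C4H6O

mol C = 1.367 g CO₂ ÷ 44.009 g/mol = 0.031062 mol
mol H = 2 × 0.4197 g H₂O ÷ 18.015 g/mol = 0.046595 mol
mass O = 0.5443 − (0.37308 + 0.046967) = 0.12425 g → mol O = 0.12425 ÷ 15.999 = 0.0077661 mol
Divide by the smallest (0.0077661 mol): C 4.000, H 6.000, O 1.000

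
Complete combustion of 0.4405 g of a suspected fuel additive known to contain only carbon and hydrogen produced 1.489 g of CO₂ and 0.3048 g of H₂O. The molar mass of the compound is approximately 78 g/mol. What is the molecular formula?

C6H6

mol C = 1.489 g CO₂ ÷ 44.009 g/mol = 0.033834 mol
mol H = 2 × 0.3048 g H₂O ÷ 18.015 g/mol = 0.033838 mol
Divide by the smallest (0.033834 mol): C 1.000, H 1.000
Empirical formula: CH
Empirical-formula mass = 13.02 g/mol; 78 ÷ 13.02 ≈ 6, so the molecular formula is C6H6.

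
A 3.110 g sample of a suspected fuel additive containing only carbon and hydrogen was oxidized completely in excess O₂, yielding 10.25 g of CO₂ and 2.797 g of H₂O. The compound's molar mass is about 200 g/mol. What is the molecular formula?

C15H20

mol C = 10.25 g CO₂ ÷ 44.009 g/mol = 0.23291 mol
mol H = 2 × 2.797 g H₂O ÷ 18.015 g/mol = 0.31052 mol
Divide by the smallest (0.23291 mol): C 1.000, H 1.333
Multiplying each by 3 gives whole numbers: C 3.00, H 4.00
Empirical formula: C3H4
Empirical-formula mass = 40.06 g/mol; 200 ÷ 40.06 ≈ 5, so the molecular formula is C15H20.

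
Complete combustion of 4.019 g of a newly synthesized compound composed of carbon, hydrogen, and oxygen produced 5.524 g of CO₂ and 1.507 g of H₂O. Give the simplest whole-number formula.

C6H8O7

mol C = 5.524 g CO₂ ÷ 44.009 g/mol = 0.12552 mol
mol H = 2 × 1.507 g H₂O ÷ 18.015 g/mol = 0.16731 mol
mass O = 4.019 − (1.5076 + 0.16864) = 2.3427 g → mol O = 2.3427 ÷ 15.999 = 0.14643 mol
Divide by the smallest (0.12552 mol): C 1.000, H 1.333, O 1.167
Multiplying each by 6 gives whole numbers: C 6.00, H 8.00, O 7.00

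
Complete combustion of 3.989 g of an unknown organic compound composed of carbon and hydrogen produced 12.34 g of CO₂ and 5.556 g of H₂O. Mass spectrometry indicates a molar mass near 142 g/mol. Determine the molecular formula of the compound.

C10H22

mol C = 12.34 g CO₂ ÷ 44.009 g/mol = 0.28040 mol
mol H = 2 × 5.556 g H₂O ÷ 18.015 g/mol = 0.61682 mol
Divide by the smallest (0.28040 mol): C 1.000, H 2.200
Multiplying each by 5 gives whole numbers: C 5.00, H 11.00
Empirical formula: C5H11
Empirical-formula mass = 71.14 g/mol; 142 ÷ 71.14 ≈ 2, so the molecular formula is C10H22.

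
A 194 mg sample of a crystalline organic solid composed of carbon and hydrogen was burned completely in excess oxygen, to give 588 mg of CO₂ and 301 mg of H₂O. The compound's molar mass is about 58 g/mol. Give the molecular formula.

mol C = 0.588 g CO₂ ÷ 44.009 g/mol = 0.01336 mol
mol H = 2 × 0.301 g H₂O ÷ 18.015 g/mol = 0.03342 mol
Divide by the smallest (0.01336 mol): C 1.000, H 2.501
Multiplying each by 2 gives whole numbers: C 2.00, H 5.00
Empirical formula: C2H5
Empirical-formula mass = 29.06 g/mol; 58 ÷ 29.06 ≈ 2, so the molecular formula is C4H10.

C4H10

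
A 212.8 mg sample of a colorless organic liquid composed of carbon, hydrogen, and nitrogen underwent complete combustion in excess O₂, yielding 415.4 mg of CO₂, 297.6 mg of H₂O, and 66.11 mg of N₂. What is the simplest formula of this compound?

mol C = 0.4154 g CO₂ ÷ 44.009 g/mol = 0.0094390 mol
mol H = 2 × 0.2976 g H₂O ÷ 18.015 g/mol = 0.033039 mol
mol N = 2 × 0.06611 g N₂ ÷ 28.014 g/mol = 0.0047198 mol
Divide by the smallest (0.0047198 mol): C 2.000, H 7.000, N 1.000

C2H7N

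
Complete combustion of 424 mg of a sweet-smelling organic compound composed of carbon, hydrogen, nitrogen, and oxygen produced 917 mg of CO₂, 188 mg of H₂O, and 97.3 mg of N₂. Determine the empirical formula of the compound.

C6H6N2O

mol C = 0.917 g CO₂ ÷ 44.009 g/mol = 0.02084 mol
mol H = 2 × 0.188 g H₂O ÷ 18.015 g/mol = 0.02087 mol
mol N = 2 × 0.0973 g N₂ ÷ 28.014 g/mol = 0.006947 mol
mass O = 0.424 − (0.2503 + 0.02104 + 0.09730) = 0.05539 g → mol O = 0.05539 ÷ 15.999 = 0.003462 mol
Divide by the smallest (0.003462 mol): C 6.018, H 6.028, N 2.006, O 1.000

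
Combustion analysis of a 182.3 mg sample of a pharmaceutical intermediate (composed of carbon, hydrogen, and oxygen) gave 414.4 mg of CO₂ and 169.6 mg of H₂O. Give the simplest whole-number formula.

C3H6O

mol C = 0.4144 g CO₂ ÷ 44.009 g/mol = 0.0094163 mol
mol H = 2 × 0.1696 g H₂O ÷ 18.015 g/mol = 0.018829 mol
mass O = 0.1823 − (0.11310 + 0.018979) = 0.050222 g → mol O = 0.050222 ÷ 15.999 = 0.0031391 mol
Divide by the smallest (0.0031391 mol): C 3.000, H 5.998, O 1.000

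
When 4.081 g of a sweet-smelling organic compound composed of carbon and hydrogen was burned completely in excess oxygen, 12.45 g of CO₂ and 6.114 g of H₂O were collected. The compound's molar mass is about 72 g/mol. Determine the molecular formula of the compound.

mol C = 12.45 g CO₂ ÷ 44.009 g/mol = 0.28290 mol
mol H = 2 × 6.114 g H₂O ÷ 18.015 g/mol = 0.67877 mol
Divide by the smallest (0.28290 mol): C 1.000, H 2.399
Multiplying each by 5 gives whole numbers: C 5.00, H 12.00
Empirical formula: C5H12
Empirical-formula mass = 72.15 g/mol; 72 ÷ 72.15 ≈ 1, so the molecular formula is C5H12.

C5H12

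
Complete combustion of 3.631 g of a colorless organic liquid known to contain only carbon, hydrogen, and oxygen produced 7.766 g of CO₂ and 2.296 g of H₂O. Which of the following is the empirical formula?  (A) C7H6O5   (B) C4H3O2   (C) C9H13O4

mol C = 7.766 g CO₂ ÷ 44.009 g/mol = 0.17646 mol
mol H = 2 × 2.296 g H₂O ÷ 18.015 g/mol = 0.25490 mol
mass O = 3.631 − (2.1195 + 0.25694) = 1.2546 g → mol O = 1.2546 ÷ 15.999 = 0.078415 mol
Divide by the smallest (0.078415 mol): C 2.250, H 3.251, O 1.000
Multiplying each by 4 gives whole numbers: C 9.00, H 13.00, O 4.00

(C) C9H13O4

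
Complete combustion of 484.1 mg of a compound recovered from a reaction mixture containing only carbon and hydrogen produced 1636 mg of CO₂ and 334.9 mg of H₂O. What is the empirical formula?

mol C = 1.636 g CO₂ ÷ 44.009 g/mol = 0.037174 mol
mol H = 2 × 0.3349 g H₂O ÷ 18.015 g/mol = 0.037180 mol
Divide by the smallest (0.037174 mol): C 1.000, H 1.000

CH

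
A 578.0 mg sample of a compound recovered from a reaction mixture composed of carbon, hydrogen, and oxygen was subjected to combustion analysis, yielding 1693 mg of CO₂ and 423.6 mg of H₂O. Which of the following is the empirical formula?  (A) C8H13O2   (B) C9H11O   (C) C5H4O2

(B) C9H11O

mol C = 1.693 g CO₂ ÷ 44.009 g/mol = 0.038469 mol
mol H = 2 × 0.4236 g H₂O ÷ 18.015 g/mol = 0.047027 mol
mass O = 0.5780 − (0.46206 + 0.047404) = 0.068540 g → mol O = 0.068540 ÷ 15.999 = 0.0042840 mol
Divide by the smallest (0.0042840 mol): C 8.980, H 10.977, O 1.000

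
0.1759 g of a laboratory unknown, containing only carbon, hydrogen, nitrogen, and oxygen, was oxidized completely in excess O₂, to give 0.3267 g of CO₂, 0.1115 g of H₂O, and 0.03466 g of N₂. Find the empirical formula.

C3H5NO

mol C = 0.3267 g CO₂ ÷ 44.009 g/mol = 0.0074235 mol
mol H = 2 × 0.1115 g H₂O ÷ 18.015 g/mol = 0.012379 mol
mol N = 2 × 0.03466 g N₂ ÷ 28.014 g/mol = 0.0024745 mol
mass O = 0.1759 − (0.089163 + 0.012478 + 0.034660) = 0.039599 g → mol O = 0.039599 ÷ 15.999 = 0.0024751 mol
Divide by the smallest (0.0024745 mol): C 3.000, H 5.003, N 1.000, O 1.000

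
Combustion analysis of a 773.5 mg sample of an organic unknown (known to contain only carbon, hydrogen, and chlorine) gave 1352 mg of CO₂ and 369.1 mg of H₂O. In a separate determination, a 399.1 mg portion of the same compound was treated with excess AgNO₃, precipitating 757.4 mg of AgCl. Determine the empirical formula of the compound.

mol C = 1.352 g CO₂ ÷ 44.009 g/mol = 0.030721 mol
mol H = 2 × 0.3691 g H₂O ÷ 18.015 g/mol = 0.040977 mol
From the AgCl data: mol Cl per gram of compound = (0.7574 ÷ 143.318) ÷ 0.3991 = 0.013242 mol/g, so in the 0.7735 g combustion sample mol Cl = 0.010242 mol
Divide by the smallest (0.010242 mol): C 2.999, H 4.001, Cl 1.000

C3H4Cl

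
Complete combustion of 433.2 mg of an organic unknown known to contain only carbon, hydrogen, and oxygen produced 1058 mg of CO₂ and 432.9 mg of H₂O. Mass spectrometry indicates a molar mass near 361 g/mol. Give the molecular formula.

mol C = 1.058 g CO₂ ÷ 44.009 g/mol = 0.024041 mol
mol H = 2 × 0.4329 g H₂O ÷ 18.015 g/mol = 0.048060 mol
mass O = 0.4332 − (0.28875 + 0.048444) = 0.096005 g → mol O = 0.096005 ÷ 15.999 = 0.0060007 mol
Divide by the smallest (0.0060007 mol): C 4.006, H 8.009, O 1.000
Empirical formula: C4H8O
Empirical-formula mass = 72.11 g/mol; 361 ÷ 72.11 ≈ 5, so the molecular formula is C20H40O5.

C20H40O5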